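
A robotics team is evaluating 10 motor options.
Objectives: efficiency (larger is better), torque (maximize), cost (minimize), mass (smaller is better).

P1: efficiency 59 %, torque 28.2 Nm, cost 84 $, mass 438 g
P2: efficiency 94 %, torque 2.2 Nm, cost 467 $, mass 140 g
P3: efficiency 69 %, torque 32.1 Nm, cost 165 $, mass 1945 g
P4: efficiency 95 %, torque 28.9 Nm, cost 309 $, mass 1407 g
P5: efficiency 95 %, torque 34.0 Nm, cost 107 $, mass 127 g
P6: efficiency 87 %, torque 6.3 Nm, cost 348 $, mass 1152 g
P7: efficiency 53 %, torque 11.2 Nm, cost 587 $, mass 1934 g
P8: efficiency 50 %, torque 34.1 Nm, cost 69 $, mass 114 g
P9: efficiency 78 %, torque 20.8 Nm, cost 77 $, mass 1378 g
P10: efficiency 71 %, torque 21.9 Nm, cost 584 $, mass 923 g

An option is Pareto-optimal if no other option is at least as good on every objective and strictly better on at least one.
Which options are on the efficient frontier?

P1: not dominated.
P2: dominated by P5 (efficiency 95≥94, torque 34.0≥2.2, cost 107≤467, mass 127≤140).
P3: dominated by P5 (efficiency 95≥69, torque 34.0≥32.1, cost 107≤165, mass 127≤1945).
P4: dominated by P5 (efficiency 95≥95, torque 34.0≥28.9, cost 107≤309, mass 127≤1407).
P5: not dominated.
P6: dominated by P5 (efficiency 95≥87, torque 34.0≥6.3, cost 107≤348, mass 127≤1152).
P7: dominated by P1 (efficiency 59≥53, torque 28.2≥11.2, cost 84≤587, mass 438≤1934).
P8: not dominated (best torque).
P9: not dominated.
P10: dominated by P5 (efficiency 95≥71, torque 34.0≥21.9, cost 107≤584, mass 127≤923).

P1, P5, P8, P9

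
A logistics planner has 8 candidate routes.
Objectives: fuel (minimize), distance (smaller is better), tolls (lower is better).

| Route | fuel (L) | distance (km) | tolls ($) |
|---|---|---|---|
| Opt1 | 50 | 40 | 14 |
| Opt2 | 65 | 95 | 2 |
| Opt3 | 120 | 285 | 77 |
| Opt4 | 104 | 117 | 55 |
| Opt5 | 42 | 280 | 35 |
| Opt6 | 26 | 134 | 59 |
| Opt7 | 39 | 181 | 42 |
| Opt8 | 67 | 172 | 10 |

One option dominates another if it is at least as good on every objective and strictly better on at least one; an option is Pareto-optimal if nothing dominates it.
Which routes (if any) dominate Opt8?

Opt2: fuel 65≤67, distance 95≤172, tolls 2≤10 — dominates Opt8.
Others (Opt1, Opt3, Opt4, Opt5, Opt6, Opt7) are each worse than Opt8 on at least one objective.

Opt2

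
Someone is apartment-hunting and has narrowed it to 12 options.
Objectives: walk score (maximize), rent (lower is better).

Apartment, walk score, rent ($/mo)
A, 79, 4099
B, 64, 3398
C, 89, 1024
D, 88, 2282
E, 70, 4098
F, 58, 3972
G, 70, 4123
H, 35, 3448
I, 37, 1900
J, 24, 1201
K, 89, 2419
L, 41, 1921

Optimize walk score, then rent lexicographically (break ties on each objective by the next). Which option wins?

C

First maximize walk score: best is 89, kept {C, K}.
Then minimize rent: best is 1024, kept {C}.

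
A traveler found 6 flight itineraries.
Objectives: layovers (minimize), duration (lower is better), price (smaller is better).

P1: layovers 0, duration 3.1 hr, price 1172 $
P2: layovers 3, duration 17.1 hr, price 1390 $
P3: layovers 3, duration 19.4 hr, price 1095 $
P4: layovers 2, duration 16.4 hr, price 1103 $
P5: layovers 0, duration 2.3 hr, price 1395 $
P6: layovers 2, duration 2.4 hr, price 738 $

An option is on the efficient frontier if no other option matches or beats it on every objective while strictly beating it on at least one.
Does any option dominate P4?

Yes

P6 vs P4: layovers 2≤2, duration 2.4≤16.4, price 738≤1103 — P6 is at least as good on every objective and strictly better on at least one, so P6 dominates P4.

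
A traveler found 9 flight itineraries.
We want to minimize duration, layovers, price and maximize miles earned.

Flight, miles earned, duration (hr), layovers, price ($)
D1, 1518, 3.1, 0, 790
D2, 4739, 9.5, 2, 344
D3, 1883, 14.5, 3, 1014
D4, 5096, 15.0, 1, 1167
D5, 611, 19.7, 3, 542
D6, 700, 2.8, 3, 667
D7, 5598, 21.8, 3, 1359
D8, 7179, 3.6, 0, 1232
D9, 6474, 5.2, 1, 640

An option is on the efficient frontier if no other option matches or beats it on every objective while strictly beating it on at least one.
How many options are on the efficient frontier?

D1: not dominated.
D2: not dominated (best price).
D3: dominated by D2 (miles earned 4739≥1883, duration 9.5≤14.5, layovers 2≤3, price 344≤1014).
D4: dominated by D9 (miles earned 6474≥5096, duration 5.2≤15.0, layovers 1≤1, price 640≤1167).
D5: dominated by D2 (miles earned 4739≥611, duration 9.5≤19.7, layovers 2≤3, price 344≤542).
D6: not dominated (best duration).
D7: dominated by D8 (miles earned 7179≥5598, duration 3.6≤21.8, layovers 0≤3, price 1232≤1359).
D8: not dominated (best miles earned).
D9: not dominated.
Pareto-optimal: D1, D2, D6, D8, D9 → 5.

5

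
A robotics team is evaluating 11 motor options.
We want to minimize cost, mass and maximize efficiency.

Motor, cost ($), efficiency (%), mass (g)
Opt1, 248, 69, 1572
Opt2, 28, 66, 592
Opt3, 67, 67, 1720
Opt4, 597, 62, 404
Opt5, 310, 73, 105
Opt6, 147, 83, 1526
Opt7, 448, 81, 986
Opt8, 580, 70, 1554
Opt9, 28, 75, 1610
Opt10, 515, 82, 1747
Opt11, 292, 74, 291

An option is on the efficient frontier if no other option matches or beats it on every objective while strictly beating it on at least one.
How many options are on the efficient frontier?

6

Opt1: dominated by Opt6 (cost 147≤248, efficiency 83≥69, mass 1526≤1572).
Opt2: not dominated.
Opt3: dominated by Opt9 (cost 28≤67, efficiency 75≥67, mass 1610≤1720).
Opt4: dominated by Opt5 (cost 310≤597, efficiency 73≥62, mass 105≤404).
Opt5: not dominated (best mass).
Opt6: not dominated (best efficiency).
Opt7: not dominated.
Opt8: dominated by Opt5 (cost 310≤580, efficiency 73≥70, mass 105≤1554).
Opt9: not dominated.
Opt10: dominated by Opt6 (cost 147≤515, efficiency 83≥82, mass 1526≤1747).
Opt11: not dominated.
Pareto-optimal: Opt2, Opt5, Opt6, Opt7, Opt9, Opt11 → 6.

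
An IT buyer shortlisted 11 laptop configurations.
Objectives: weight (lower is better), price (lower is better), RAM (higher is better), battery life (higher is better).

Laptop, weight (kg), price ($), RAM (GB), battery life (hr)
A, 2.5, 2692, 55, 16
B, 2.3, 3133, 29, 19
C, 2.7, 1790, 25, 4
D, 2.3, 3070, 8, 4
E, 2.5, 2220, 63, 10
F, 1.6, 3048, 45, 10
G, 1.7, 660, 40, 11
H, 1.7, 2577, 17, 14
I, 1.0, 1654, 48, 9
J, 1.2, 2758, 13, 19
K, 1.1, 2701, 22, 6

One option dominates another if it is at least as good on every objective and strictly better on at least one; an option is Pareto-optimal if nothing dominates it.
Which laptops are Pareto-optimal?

A, B, E, F, G, H, I, J

A: not dominated.
B: not dominated.
C: dominated by G (weight 1.7≤2.7, price 660≤1790, RAM 40≥25, battery life 11≥4).
D: dominated by F (weight 1.6≤2.3, price 3048≤3070, RAM 45≥8, battery life 10≥4).
E: not dominated (best RAM).
F: not dominated.
G: not dominated (best price).
H: not dominated.
I: not dominated (best weight).
J: not dominated.
K: dominated by I (weight 1.0≤1.1, price 1654≤2701, RAM 48≥22, battery life 9≥6).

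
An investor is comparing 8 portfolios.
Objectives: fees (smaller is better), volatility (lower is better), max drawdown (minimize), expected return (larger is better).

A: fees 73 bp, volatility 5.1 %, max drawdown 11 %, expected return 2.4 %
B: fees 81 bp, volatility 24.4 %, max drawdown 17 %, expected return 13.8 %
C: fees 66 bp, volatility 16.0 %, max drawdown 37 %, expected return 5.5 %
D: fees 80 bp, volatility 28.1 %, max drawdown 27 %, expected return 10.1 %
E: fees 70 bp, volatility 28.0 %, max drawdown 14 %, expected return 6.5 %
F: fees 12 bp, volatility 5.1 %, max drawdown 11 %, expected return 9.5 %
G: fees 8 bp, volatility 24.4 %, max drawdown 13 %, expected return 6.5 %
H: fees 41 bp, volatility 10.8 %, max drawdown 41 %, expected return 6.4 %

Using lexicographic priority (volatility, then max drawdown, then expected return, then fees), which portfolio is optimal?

First minimize volatility: best is 5.1, kept {A, F}.
Then minimize max drawdown: best is 11, kept {A, F}.
Then maximize expected return: best is 9.5, kept {F}.

F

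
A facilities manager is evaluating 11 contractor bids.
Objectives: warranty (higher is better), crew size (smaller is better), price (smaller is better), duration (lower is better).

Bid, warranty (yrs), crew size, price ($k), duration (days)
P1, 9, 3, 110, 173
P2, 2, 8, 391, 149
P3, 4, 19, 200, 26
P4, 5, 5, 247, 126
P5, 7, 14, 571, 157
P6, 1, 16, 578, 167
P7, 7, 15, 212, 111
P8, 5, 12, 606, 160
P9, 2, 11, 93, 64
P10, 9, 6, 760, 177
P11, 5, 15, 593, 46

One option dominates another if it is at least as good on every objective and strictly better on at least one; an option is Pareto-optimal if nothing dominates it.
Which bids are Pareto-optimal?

P1: not dominated (best crew size).
P2: dominated by P4 (warranty 5≥2, crew size 5≤8, price 247≤391, duration 126≤149).
P3: not dominated (best duration).
P4: not dominated.
P5: not dominated.
P6: dominated by P2 (warranty 2≥1, crew size 8≤16, price 391≤578, duration 149≤167).
P7: not dominated.
P8: dominated by P4 (warranty 5≥5, crew size 5≤12, price 247≤606, duration 126≤160).
P9: not dominated (best price).
P10: dominated by P1 (warranty 9≥9, crew size 3≤6, price 110≤760, duration 173≤177).
P11: not dominated.

P1, P3, P4, P5, P7, P9, P11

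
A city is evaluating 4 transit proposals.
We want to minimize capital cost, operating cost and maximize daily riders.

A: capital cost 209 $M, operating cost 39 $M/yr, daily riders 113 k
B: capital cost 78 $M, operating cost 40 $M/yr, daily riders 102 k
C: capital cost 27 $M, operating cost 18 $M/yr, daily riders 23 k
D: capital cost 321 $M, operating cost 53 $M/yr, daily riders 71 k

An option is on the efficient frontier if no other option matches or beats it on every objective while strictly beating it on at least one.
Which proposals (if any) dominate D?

A: capital cost 209≤321, operating cost 39≤53, daily riders 113≥71 — dominates D.
B: capital cost 78≤321, operating cost 40≤53, daily riders 102≥71 — dominates D.
Others (C) are each worse than D on at least one objective.

A, B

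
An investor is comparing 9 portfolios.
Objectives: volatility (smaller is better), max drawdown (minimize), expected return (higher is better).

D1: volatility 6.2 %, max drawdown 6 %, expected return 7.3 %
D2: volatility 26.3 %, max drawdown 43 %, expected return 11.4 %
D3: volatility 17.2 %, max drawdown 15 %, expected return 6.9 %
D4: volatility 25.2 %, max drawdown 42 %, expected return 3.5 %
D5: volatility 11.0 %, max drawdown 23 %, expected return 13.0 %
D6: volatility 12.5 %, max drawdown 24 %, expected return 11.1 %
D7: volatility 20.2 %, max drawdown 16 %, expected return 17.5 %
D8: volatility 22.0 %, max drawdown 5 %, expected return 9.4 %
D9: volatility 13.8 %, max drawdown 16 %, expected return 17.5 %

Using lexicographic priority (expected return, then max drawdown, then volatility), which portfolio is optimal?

First maximize expected return: best is 17.5, kept {D7, D9}.
Then minimize max drawdown: best is 16, kept {D7, D9}.
Then minimize volatility: best is 13.8, kept {D9}.

D9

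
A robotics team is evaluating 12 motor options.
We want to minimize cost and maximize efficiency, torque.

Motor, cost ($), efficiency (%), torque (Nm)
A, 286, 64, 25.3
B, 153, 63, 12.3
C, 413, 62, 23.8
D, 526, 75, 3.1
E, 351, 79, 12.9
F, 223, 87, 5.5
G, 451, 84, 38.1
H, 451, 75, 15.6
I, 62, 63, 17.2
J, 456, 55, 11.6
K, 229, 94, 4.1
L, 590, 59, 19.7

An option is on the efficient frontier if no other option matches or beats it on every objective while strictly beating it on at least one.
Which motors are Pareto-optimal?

A: not dominated.
B: dominated by I (cost 62≤153, efficiency 63≥63, torque 17.2≥12.3).
C: dominated by A (cost 286≤413, efficiency 64≥62, torque 25.3≥23.8).
D: dominated by E (cost 351≤526, efficiency 79≥75, torque 12.9≥3.1).
E: not dominated.
F: not dominated.
G: not dominated (best torque).
H: dominated by G (cost 451≤451, efficiency 84≥75, torque 38.1≥15.6).
I: not dominated (best cost).
J: dominated by A (cost 286≤456, efficiency 64≥55, torque 25.3≥11.6).
K: not dominated (best efficiency).
L: dominated by A (cost 286≤590, efficiency 64≥59, torque 25.3≥19.7).

A, E, F, G, I, K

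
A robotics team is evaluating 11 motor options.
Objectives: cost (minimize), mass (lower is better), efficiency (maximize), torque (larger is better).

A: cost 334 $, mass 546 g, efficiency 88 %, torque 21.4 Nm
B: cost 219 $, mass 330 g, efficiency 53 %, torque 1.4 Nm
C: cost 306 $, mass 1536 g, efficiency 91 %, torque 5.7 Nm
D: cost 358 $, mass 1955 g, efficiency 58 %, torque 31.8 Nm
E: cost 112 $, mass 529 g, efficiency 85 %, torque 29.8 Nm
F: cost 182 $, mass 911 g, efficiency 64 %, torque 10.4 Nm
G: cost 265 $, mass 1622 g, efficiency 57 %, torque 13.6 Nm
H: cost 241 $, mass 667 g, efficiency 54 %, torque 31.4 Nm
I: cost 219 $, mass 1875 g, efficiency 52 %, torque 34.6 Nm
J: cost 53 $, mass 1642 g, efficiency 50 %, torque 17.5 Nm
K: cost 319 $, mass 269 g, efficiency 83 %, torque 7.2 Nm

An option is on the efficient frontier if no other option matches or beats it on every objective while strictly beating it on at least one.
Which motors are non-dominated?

A: not dominated.
B: not dominated.
C: not dominated (best efficiency).
D: not dominated.
E: not dominated.
F: dominated by E (cost 112≤182, mass 529≤911, efficiency 85≥64, torque 29.8≥10.4).
G: dominated by E (cost 112≤265, mass 529≤1622, efficiency 85≥57, torque 29.8≥13.6).
H: not dominated.
I: not dominated (best torque).
J: not dominated (best cost).
K: not dominated (best mass).

A, B, C, D, E, H, I, J, K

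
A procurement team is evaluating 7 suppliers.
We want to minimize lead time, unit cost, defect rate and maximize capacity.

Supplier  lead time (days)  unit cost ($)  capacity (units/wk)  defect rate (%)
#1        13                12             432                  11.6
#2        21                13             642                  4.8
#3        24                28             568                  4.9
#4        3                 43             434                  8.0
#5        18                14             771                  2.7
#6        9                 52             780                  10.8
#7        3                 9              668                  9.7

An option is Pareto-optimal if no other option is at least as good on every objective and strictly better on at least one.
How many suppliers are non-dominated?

#1: dominated by #7 (lead time 3≤13, unit cost 9≤12, capacity 668≥432, defect rate 9.7≤11.6).
#2: not dominated.
#3: dominated by #2 (lead time 21≤24, unit cost 13≤28, capacity 642≥568, defect rate 4.8≤4.9).
#4: not dominated.
#5: not dominated (best defect rate).
#6: not dominated (best capacity).
#7: not dominated (best unit cost).
Pareto-optimal: #2, #4, #5, #6, #7 → 5.

5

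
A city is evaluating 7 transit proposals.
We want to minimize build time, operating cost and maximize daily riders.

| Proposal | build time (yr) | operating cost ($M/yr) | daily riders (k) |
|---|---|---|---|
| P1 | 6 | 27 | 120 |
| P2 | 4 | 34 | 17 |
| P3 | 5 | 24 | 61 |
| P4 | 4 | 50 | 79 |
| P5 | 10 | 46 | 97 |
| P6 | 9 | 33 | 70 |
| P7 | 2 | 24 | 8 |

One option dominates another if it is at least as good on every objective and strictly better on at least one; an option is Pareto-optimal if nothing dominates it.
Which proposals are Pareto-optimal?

P1, P2, P3, P4, P7

P1: not dominated (best daily riders).
P2: not dominated.
P3: not dominated.
P4: not dominated.
P5: dominated by P1 (build time 6≤10, operating cost 27≤46, daily riders 120≥97).
P6: dominated by P1 (build time 6≤9, operating cost 27≤33, daily riders 120≥70).
P7: not dominated (best build time).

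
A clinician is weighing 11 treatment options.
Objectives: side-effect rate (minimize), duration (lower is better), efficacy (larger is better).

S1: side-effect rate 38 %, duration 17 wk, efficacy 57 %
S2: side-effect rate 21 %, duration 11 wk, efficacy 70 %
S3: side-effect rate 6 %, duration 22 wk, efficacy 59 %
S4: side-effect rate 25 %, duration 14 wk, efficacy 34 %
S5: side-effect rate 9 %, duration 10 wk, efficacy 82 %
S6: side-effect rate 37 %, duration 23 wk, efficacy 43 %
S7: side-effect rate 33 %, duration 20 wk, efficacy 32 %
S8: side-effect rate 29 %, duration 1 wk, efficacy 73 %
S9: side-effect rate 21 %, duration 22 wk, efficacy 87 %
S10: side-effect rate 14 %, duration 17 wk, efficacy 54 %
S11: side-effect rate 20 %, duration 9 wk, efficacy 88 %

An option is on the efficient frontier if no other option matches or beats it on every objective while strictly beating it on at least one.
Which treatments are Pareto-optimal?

S1: dominated by S2 (side-effect rate 21≤38, duration 11≤17, efficacy 70≥57).
S2: dominated by S5 (side-effect rate 9≤21, duration 10≤11, efficacy 82≥70).
S3: not dominated (best side-effect rate).
S4: dominated by S2 (side-effect rate 21≤25, duration 11≤14, efficacy 70≥34).
S5: not dominated.
S6: dominated by S2 (side-effect rate 21≤37, duration 11≤23, efficacy 70≥43).
S7: dominated by S2 (side-effect rate 21≤33, duration 11≤20, efficacy 70≥32).
S8: not dominated (best duration).
S9: dominated by S11 (side-effect rate 20≤21, duration 9≤22, efficacy 88≥87).
S10: dominated by S5 (side-effect rate 9≤14, duration 10≤17, efficacy 82≥54).
S11: not dominated (best efficacy).

S3, S5, S8, S11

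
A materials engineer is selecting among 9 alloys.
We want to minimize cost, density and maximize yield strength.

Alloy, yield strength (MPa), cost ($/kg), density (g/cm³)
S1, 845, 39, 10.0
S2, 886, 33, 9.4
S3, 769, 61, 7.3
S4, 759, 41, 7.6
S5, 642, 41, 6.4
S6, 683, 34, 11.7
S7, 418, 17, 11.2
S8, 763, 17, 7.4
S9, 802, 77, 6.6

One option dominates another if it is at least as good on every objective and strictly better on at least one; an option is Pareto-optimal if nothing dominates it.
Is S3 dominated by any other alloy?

S1: worse on density (10.0 vs 7.3).
S2: worse on density (9.4 vs 7.3).
S4: worse on yield strength (759 vs 769).
S5: worse on yield strength (642 vs 769).
S6: worse on yield strength (683 vs 769).
S7: worse on yield strength (418 vs 769).
S8: worse on yield strength (763 vs 769).
S9: worse on cost (77 vs 61).
No option is at least as good as S3 on every objective and strictly better on one.

No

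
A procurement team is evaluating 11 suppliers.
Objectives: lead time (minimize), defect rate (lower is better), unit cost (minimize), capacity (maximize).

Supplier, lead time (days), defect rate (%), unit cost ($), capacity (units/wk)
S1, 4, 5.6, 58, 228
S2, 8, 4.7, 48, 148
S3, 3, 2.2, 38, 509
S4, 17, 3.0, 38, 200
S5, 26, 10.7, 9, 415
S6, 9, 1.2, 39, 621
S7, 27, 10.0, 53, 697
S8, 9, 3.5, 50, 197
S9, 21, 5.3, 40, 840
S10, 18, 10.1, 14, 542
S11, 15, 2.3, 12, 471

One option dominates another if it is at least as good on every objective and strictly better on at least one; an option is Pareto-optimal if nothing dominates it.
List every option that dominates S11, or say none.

none

S1: worse on defect rate (5.6 vs 2.3).
S2: worse on defect rate (4.7 vs 2.3).
S3: worse on unit cost (38 vs 12).
S4: worse on lead time (17 vs 15).
S5: worse on lead time (26 vs 15).
S6: worse on unit cost (39 vs 12).
S7: worse on lead time (27 vs 15).
S8: worse on defect rate (3.5 vs 2.3).
S9: worse on lead time (21 vs 15).
S10: worse on lead time (18 vs 15).
No option dominates S11.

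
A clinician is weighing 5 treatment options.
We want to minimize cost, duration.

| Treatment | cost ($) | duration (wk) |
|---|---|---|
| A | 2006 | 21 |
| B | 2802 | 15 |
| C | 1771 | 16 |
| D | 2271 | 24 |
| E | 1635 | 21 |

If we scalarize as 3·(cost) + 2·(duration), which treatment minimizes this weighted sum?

A: 3·2006 + 2·21 = 6060
B: 3·2802 + 2·15 = 8436
C: 3·1771 + 2·16 = 5345
D: 3·2271 + 2·24 = 6861
E: 3·1635 + 2·21 = 4947
Lowest: E at 4947.

E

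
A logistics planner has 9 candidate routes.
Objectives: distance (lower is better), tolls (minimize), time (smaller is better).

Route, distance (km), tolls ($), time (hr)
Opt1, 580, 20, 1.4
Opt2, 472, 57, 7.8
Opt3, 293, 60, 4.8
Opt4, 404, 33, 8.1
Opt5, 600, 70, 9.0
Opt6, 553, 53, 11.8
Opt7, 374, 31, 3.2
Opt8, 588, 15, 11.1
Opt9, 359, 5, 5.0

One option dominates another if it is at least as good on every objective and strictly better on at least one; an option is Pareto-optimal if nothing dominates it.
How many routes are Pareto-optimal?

Opt1: not dominated (best time).
Opt2: dominated by Opt7 (distance 374≤472, tolls 31≤57, time 3.2≤7.8).
Opt3: not dominated (best distance).
Opt4: dominated by Opt7 (distance 374≤404, tolls 31≤33, time 3.2≤8.1).
Opt5: dominated by Opt1 (distance 580≤600, tolls 20≤70, time 1.4≤9.0).
Opt6: dominated by Opt4 (distance 404≤553, tolls 33≤53, time 8.1≤11.8).
Opt7: not dominated.
Opt8: dominated by Opt9 (distance 359≤588, tolls 5≤15, time 5.0≤11.1).
Opt9: not dominated (best tolls).
Pareto-optimal: Opt1, Opt3, Opt7, Opt9 → 4.

4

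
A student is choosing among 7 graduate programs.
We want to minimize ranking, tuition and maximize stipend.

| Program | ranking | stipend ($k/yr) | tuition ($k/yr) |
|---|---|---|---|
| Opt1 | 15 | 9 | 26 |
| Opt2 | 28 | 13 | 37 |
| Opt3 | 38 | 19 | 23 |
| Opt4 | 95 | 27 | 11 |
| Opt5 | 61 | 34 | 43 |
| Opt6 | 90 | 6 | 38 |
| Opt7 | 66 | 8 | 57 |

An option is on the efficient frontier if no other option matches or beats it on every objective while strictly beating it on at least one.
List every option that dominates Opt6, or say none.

Opt1: ranking 15≤90, stipend 9≥6, tuition 26≤38 — dominates Opt6.
Opt2: ranking 28≤90, stipend 13≥6, tuition 37≤38 — dominates Opt6.
Opt3: ranking 38≤90, stipend 19≥6, tuition 23≤38 — dominates Opt6.
Others (Opt4, Opt5, Opt7) are each worse than Opt6 on at least one objective.

Opt1, Opt2, Opt3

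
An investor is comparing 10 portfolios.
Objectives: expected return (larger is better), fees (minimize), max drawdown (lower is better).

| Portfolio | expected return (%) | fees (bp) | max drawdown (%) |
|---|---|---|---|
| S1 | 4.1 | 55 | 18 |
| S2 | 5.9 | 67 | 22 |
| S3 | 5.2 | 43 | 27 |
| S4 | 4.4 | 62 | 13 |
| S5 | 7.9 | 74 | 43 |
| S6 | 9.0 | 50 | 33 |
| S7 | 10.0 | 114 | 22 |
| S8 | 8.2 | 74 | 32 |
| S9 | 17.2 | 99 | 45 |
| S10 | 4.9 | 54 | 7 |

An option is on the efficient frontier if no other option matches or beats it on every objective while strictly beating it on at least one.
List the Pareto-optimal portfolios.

S1: dominated by S10 (expected return 4.9≥4.1, fees 54≤55, max drawdown 7≤18).
S2: not dominated.
S3: not dominated (best fees).
S4: dominated by S10 (expected return 4.9≥4.4, fees 54≤62, max drawdown 7≤13).
S5: dominated by S6 (expected return 9.0≥7.9, fees 50≤74, max drawdown 33≤43).
S6: not dominated.
S7: not dominated.
S8: not dominated.
S9: not dominated (best expected return).
S10: not dominated (best max drawdown).

S2, S3, S6, S7, S8, S9, S10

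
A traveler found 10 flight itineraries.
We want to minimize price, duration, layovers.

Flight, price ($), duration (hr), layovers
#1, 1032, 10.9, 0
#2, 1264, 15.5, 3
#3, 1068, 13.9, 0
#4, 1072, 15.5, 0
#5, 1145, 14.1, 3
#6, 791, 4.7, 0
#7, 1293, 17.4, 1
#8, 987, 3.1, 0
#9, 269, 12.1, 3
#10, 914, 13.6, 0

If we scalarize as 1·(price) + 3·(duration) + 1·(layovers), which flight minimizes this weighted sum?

#1: 1·1032 + 3·10.9 + 1·0 = 1064.7
#2: 1·1264 + 3·15.5 + 1·3 = 1313.5
#3: 1·1068 + 3·13.9 + 1·0 = 1109.7
#4: 1·1072 + 3·15.5 + 1·0 = 1118.5
#5: 1·1145 + 3·14.1 + 1·3 = 1190.3
#6: 1·791 + 3·4.7 + 1·0 = 805.1
#7: 1·1293 + 3·17.4 + 1·1 = 1346.2
#8: 1·987 + 3·3.1 + 1·0 = 996.3
#9: 1·269 + 3·12.1 + 1·3 = 308.3
#10: 1·914 + 3·13.6 + 1·0 = 954.8
Lowest: #9 at 308.3.

#9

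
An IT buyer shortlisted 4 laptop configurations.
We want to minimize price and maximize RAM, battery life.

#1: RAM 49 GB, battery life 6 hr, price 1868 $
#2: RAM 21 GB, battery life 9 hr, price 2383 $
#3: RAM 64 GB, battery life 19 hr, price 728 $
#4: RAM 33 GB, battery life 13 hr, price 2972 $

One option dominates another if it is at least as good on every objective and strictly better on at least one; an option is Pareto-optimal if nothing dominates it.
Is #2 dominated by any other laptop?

Yes

#3 vs #2: RAM 64≥21, battery life 19≥9, price 728≤2383 — #3 is at least as good on every objective and strictly better on at least one, so #3 dominates #2.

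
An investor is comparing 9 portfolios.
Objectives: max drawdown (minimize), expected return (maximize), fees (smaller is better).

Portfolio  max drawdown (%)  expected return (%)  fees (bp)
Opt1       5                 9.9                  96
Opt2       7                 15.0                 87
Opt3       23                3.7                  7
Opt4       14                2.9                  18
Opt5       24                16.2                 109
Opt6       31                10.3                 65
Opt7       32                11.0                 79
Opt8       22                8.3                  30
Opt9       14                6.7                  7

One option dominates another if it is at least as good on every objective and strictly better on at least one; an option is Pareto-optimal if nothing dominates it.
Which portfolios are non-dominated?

Opt1: not dominated (best max drawdown).
Opt2: not dominated.
Opt3: dominated by Opt9 (max drawdown 14≤23, expected return 6.7≥3.7, fees 7≤7).
Opt4: dominated by Opt9 (max drawdown 14≤14, expected return 6.7≥2.9, fees 7≤18).
Opt5: not dominated (best expected return).
Opt6: not dominated.
Opt7: not dominated.
Opt8: not dominated.
Opt9: not dominated.

Opt1, Opt2, Opt5, Opt6, Opt7, Opt8, Opt9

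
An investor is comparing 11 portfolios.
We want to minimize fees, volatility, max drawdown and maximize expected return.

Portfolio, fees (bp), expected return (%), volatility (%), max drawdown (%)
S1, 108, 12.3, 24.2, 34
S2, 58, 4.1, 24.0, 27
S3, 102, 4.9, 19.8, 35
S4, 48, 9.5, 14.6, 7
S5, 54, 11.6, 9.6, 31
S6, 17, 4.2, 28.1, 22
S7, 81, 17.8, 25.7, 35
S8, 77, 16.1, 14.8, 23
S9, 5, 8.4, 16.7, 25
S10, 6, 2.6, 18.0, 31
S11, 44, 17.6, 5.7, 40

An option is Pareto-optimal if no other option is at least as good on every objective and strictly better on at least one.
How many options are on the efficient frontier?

S1: dominated by S8 (fees 77≤108, expected return 16.1≥12.3, volatility 14.8≤24.2, max drawdown 23≤34).
S2: dominated by S4 (fees 48≤58, expected return 9.5≥4.1, volatility 14.6≤24.0, max drawdown 7≤27).
S3: dominated by S4 (fees 48≤102, expected return 9.5≥4.9, volatility 14.6≤19.8, max drawdown 7≤35).
S4: not dominated (best max drawdown).
S5: not dominated.
S6: not dominated.
S7: not dominated (best expected return).
S8: not dominated.
S9: not dominated (best fees).
S10: dominated by S9 (fees 5≤6, expected return 8.4≥2.6, volatility 16.7≤18.0, max drawdown 25≤31).
S11: not dominated (best volatility).
Pareto-optimal: S4, S5, S6, S7, S8, S9, S11 → 7.

7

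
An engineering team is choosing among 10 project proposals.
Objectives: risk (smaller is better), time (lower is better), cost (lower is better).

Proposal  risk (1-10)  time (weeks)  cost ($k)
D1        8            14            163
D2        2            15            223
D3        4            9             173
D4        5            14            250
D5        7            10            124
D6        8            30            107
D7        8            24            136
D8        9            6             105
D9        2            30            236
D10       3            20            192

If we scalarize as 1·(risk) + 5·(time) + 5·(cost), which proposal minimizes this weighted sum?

D8

D1: 1·8 + 5·14 + 5·163 = 893
D2: 1·2 + 5·15 + 5·223 = 1192
D3: 1·4 + 5·9 + 5·173 = 914
D4: 1·5 + 5·14 + 5·250 = 1325
D5: 1·7 + 5·10 + 5·124 = 677
D6: 1·8 + 5·30 + 5·107 = 693
D7: 1·8 + 5·24 + 5·136 = 808
D8: 1·9 + 5·6 + 5·105 = 564
D9: 1·2 + 5·30 + 5·236 = 1332
D10: 1·3 + 5·20 + 5·192 = 1063
Lowest: D8 at 564.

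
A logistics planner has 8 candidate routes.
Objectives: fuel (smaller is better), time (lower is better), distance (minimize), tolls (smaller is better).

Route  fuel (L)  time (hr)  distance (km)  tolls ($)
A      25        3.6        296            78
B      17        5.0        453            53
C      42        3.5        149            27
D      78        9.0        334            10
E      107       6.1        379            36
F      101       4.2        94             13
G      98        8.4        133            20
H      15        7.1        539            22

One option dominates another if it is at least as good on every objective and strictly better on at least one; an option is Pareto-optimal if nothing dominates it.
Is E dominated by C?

Yes

C vs E: fuel 42≤107, time 3.5≤6.1, distance 149≤379, tolls 27≤36 — C is at least as good on every objective with at least one strict improvement.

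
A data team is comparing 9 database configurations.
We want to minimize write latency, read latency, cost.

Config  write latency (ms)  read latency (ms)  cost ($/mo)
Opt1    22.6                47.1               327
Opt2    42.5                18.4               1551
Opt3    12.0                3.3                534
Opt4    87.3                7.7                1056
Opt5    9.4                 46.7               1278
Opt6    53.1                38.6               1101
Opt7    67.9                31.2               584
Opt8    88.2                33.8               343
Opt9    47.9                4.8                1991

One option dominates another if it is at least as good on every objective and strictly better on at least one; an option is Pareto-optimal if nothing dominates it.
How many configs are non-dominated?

4

Opt1: not dominated (best cost).
Opt2: dominated by Opt3 (write latency 12.0≤42.5, read latency 3.3≤18.4, cost 534≤1551).
Opt3: not dominated (best read latency).
Opt4: dominated by Opt3 (write latency 12.0≤87.3, read latency 3.3≤7.7, cost 534≤1056).
Opt5: not dominated (best write latency).
Opt6: dominated by Opt3 (write latency 12.0≤53.1, read latency 3.3≤38.6, cost 534≤1101).
Opt7: dominated by Opt3 (write latency 12.0≤67.9, read latency 3.3≤31.2, cost 534≤584).
Opt8: not dominated.
Opt9: dominated by Opt3 (write latency 12.0≤47.9, read latency 3.3≤4.8, cost 534≤1991).
Pareto-optimal: Opt1, Opt3, Opt5, Opt8 → 4.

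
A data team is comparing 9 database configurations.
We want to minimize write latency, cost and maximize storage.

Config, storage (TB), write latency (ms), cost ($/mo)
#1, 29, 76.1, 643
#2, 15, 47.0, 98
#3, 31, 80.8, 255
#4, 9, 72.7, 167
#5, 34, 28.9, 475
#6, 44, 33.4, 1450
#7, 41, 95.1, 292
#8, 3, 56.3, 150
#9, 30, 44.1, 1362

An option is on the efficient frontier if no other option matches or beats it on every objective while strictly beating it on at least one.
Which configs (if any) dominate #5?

none

#1: worse on storage (29 vs 34).
#2: worse on storage (15 vs 34).
#3: worse on storage (31 vs 34).
#4: worse on storage (9 vs 34).
#6: worse on write latency (33.4 vs 28.9).
#7: worse on write latency (95.1 vs 28.9).
#8: worse on storage (3 vs 34).
#9: worse on storage (30 vs 34).
No option dominates #5.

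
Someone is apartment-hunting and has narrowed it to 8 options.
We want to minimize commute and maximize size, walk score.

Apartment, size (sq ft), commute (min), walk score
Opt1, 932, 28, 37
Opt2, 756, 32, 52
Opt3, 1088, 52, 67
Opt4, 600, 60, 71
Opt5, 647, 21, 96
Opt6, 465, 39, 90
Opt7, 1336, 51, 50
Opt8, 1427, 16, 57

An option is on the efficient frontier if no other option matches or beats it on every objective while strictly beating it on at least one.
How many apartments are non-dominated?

3

Opt1: dominated by Opt8 (size 1427≥932, commute 16≤28, walk score 57≥37).
Opt2: dominated by Opt8 (size 1427≥756, commute 16≤32, walk score 57≥52).
Opt3: not dominated.
Opt4: dominated by Opt5 (size 647≥600, commute 21≤60, walk score 96≥71).
Opt5: not dominated (best walk score).
Opt6: dominated by Opt5 (size 647≥465, commute 21≤39, walk score 96≥90).
Opt7: dominated by Opt8 (size 1427≥1336, commute 16≤51, walk score 57≥50).
Opt8: not dominated (best size).
Pareto-optimal: Opt3, Opt5, Opt8 → 3.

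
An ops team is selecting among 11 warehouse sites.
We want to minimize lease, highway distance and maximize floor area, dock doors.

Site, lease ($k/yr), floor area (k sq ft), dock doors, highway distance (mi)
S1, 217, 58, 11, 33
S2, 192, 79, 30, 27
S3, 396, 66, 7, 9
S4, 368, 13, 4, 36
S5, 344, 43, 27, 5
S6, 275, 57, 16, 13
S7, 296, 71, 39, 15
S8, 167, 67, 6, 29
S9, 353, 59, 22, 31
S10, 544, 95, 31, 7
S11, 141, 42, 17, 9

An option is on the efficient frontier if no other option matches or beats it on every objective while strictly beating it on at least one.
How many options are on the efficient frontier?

8

S1: dominated by S2 (lease 192≤217, floor area 79≥58, dock doors 30≥11, highway distance 27≤33).
S2: not dominated.
S3: not dominated.
S4: dominated by S1 (lease 217≤368, floor area 58≥13, dock doors 11≥4, highway distance 33≤36).
S5: not dominated (best highway distance).
S6: not dominated.
S7: not dominated (best dock doors).
S8: not dominated.
S9: dominated by S2 (lease 192≤353, floor area 79≥59, dock doors 30≥22, highway distance 27≤31).
S10: not dominated (best floor area).
S11: not dominated (best lease).
Pareto-optimal: S2, S3, S5, S6, S7, S8, S10, S11 → 8.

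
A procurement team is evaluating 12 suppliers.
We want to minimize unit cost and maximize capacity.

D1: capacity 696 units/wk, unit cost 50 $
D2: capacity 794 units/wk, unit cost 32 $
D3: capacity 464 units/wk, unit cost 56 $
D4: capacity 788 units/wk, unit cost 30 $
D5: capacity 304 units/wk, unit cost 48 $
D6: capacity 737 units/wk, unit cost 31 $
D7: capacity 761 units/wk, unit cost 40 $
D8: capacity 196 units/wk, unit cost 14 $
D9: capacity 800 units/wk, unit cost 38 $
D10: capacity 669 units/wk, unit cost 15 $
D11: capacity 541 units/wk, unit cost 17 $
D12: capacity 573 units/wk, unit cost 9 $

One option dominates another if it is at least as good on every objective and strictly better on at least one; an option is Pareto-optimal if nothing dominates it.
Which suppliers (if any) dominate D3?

D1, D2, D4, D6, D7, D9, D10, D11, D12

D1: capacity 696≥464, unit cost 50≤56 — dominates D3.
D2: capacity 794≥464, unit cost 32≤56 — dominates D3.
D4: capacity 788≥464, unit cost 30≤56 — dominates D3.
D6: capacity 737≥464, unit cost 31≤56 — dominates D3.
D7: capacity 761≥464, unit cost 40≤56 — dominates D3.
D9: capacity 800≥464, unit cost 38≤56 — dominates D3.
D10: capacity 669≥464, unit cost 15≤56 — dominates D3.
D11: capacity 541≥464, unit cost 17≤56 — dominates D3.
D12: capacity 573≥464, unit cost 9≤56 — dominates D3.
Others (D5, D8) are each worse than D3 on at least one objective.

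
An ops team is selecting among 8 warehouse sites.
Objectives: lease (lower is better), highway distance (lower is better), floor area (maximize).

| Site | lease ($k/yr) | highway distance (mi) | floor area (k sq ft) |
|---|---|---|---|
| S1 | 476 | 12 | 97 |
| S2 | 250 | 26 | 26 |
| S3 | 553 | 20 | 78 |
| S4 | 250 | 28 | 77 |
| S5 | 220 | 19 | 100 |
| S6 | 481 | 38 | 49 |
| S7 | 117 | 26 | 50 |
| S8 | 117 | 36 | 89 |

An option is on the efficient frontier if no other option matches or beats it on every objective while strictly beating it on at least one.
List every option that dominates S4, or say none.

S5: lease 220≤250, highway distance 19≤28, floor area 100≥77 — dominates S4.
Others (S1, S2, S3, S6, S7, S8) are each worse than S4 on at least one objective.

S5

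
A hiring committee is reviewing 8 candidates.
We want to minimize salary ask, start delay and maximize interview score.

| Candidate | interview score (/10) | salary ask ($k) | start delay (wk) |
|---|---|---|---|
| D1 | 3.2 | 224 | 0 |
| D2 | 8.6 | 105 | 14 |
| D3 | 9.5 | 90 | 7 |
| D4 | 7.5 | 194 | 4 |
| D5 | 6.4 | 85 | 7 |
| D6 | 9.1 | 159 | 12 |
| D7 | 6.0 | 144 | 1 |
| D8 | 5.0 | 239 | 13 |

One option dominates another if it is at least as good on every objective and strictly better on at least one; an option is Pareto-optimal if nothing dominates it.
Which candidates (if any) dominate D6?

D3: interview score 9.5≥9.1, salary ask 90≤159, start delay 7≤12 — dominates D6.
Others (D1, D2, D4, D5, D7, D8) are each worse than D6 on at least one objective.

D3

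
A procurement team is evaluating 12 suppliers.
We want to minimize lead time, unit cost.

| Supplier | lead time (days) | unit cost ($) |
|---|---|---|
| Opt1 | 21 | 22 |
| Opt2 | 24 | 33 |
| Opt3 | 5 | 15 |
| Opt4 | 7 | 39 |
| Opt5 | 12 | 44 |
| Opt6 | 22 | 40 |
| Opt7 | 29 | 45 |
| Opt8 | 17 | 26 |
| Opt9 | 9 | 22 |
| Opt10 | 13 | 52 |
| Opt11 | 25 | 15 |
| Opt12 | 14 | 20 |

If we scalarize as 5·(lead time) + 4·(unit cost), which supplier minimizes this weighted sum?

Opt3

Opt1: 5·21 + 4·22 = 193
Opt2: 5·24 + 4·33 = 252
Opt3: 5·5 + 4·15 = 85
Opt4: 5·7 + 4·39 = 191
Opt5: 5·12 + 4·44 = 236
Opt6: 5·22 + 4·40 = 270
Opt7: 5·29 + 4·45 = 325
Opt8: 5·17 + 4·26 = 189
Opt9: 5·9 + 4·22 = 133
Opt10: 5·13 + 4·52 = 273
Opt11: 5·25 + 4·15 = 185
Opt12: 5·14 + 4·20 = 150
Lowest: Opt3 at 85.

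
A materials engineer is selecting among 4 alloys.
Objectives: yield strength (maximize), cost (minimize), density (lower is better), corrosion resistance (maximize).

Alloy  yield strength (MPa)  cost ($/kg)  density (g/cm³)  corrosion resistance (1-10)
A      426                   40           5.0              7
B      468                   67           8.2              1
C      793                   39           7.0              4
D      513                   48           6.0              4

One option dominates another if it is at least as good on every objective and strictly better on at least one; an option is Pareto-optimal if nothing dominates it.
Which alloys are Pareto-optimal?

A, C, D

A: not dominated (best density).
B: dominated by C (yield strength 793≥468, cost 39≤67, density 7.0≤8.2, corrosion resistance 4≥1).
C: not dominated (best yield strength).
D: not dominated.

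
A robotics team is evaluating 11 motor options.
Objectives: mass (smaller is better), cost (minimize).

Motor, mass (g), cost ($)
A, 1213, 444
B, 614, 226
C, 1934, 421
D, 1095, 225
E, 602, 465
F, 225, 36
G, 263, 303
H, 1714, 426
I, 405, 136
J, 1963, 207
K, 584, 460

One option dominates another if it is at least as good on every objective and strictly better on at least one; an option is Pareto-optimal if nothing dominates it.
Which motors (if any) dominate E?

F, G, I, K

F: mass 225≤602, cost 36≤465 — dominates E.
G: mass 263≤602, cost 303≤465 — dominates E.
I: mass 405≤602, cost 136≤465 — dominates E.
K: mass 584≤602, cost 460≤465 — dominates E.
Others (A, B, C, D, H, J) are each worse than E on at least one objective.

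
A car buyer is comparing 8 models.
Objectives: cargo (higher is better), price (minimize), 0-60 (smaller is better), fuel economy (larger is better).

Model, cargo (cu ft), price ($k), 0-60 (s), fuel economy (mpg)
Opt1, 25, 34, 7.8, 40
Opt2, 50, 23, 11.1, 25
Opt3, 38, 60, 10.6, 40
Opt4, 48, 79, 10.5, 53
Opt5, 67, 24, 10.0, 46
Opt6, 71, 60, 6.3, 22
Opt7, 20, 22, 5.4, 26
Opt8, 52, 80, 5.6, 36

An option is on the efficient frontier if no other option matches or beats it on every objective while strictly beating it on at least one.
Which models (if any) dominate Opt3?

Opt5: cargo 67≥38, price 24≤60, 0-60 10.0≤10.6, fuel economy 46≥40 — dominates Opt3.
Others (Opt1, Opt2, Opt4, Opt6, Opt7, Opt8) are each worse than Opt3 on at least one objective.

Opt5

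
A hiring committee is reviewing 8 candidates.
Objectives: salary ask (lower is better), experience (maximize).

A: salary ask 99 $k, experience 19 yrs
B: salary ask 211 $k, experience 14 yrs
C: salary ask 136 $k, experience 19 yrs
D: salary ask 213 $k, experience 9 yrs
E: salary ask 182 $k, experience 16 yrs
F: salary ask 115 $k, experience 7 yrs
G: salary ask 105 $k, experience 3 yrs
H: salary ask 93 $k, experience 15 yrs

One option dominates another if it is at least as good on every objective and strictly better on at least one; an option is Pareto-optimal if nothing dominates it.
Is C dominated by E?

E vs C: E is worse on salary ask (182 vs 136), so it does not dominate C.

No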